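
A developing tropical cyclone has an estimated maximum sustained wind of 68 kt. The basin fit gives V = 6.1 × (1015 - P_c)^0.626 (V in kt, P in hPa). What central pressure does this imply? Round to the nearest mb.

ΔP = (V / 6.1)^(1/0.626) = (68/6.1)^1.597.
68/6.1 = 11.148; 11.148^1.597 ≈ 47.08 mb.
P_c = 1015 − 47.08 = 967.92 ≈ 968 mb.

968 mb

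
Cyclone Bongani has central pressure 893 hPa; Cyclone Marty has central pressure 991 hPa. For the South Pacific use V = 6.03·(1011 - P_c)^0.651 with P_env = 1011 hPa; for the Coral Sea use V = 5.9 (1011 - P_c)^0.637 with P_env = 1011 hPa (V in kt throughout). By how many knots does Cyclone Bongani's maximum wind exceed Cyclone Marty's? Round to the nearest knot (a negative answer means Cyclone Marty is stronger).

95 kt

Cyclone Bongani: ΔP = 118; V ≈ 6.03 × 118^0.651 ≈ 134.62 kt.
Cyclone Marty: ΔP = 20; V ≈ 5.9 × 20^0.637 ≈ 39.77 kt.
Difference ≈ 134.62 − 39.77 = 94.85 → 95 kt.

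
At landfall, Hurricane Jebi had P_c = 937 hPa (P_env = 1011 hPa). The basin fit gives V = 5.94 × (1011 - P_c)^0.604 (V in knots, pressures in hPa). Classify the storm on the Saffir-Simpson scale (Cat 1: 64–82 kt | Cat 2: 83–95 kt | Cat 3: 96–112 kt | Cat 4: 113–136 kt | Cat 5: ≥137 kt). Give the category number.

1

ΔP = 1011 − 937 = 74 hPa.
V ≈ 5.94 × 74^0.604 = 5.94 × 13.46 ≈ 80 kt.
80 kt falls in the Category 1 band.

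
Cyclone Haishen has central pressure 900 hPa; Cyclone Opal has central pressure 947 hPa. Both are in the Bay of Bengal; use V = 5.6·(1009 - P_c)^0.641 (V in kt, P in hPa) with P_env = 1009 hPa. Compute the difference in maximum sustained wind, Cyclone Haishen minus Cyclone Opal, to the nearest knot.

34 kt

Cyclone Haishen: ΔP = 109; V ≈ 5.6 × 109^0.641 ≈ 113.29 kt.
Cyclone Opal: ΔP = 62; V ≈ 5.6 × 62^0.641 ≈ 78.91 kt.
Difference ≈ 113.29 − 78.91 = 34.38 → 34 kt.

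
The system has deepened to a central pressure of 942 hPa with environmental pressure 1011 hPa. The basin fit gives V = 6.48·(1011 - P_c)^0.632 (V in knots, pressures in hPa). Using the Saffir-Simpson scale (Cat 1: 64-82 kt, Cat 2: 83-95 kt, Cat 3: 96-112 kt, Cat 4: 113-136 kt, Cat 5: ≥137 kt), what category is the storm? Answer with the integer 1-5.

ΔP = 1011 − 942 = 69 hPa.
V ≈ 6.48 × 69^0.632 = 6.48 × 14.53 ≈ 94 kt.
94 kt falls in the Category 2 band.

2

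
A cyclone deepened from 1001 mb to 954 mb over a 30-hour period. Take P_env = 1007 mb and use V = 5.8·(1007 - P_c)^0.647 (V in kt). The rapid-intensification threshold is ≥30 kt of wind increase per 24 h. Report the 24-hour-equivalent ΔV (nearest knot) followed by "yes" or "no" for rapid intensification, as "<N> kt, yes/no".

V₁: ΔP = 6, V ≈ 5.8 × 6^0.647 ≈ 18.49 kt.
V₂: ΔP = 53, V ≈ 5.8 × 53^0.647 ≈ 75.69 kt.
ΔV over 30 h = 57.20 kt → 24 h equivalent = 57.20 × 24/30 ≈ 45.76 kt.
46 kt ≥ 30 kt ⇒ rapid intensification.

46 kt, yes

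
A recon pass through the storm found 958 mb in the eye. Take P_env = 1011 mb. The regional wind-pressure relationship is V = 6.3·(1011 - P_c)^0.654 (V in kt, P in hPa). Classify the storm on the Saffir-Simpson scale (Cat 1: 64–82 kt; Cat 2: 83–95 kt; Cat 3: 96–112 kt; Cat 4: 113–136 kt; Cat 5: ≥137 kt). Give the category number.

2

ΔP = 1011 − 958 = 53 mb.
V ≈ 6.3 × 53^0.654 = 6.3 × 13.42 ≈ 85 kt.
85 kt falls in the Category 2 band.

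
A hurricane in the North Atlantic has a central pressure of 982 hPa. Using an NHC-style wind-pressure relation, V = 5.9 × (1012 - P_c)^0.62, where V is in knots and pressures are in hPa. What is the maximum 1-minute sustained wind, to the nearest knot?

49 kt

ΔP = 1012 − 982 = 30 hPa.
30^0.62 ≈ 8.238.
V ≈ 5.9 × 8.238 ≈ 48.6 kt.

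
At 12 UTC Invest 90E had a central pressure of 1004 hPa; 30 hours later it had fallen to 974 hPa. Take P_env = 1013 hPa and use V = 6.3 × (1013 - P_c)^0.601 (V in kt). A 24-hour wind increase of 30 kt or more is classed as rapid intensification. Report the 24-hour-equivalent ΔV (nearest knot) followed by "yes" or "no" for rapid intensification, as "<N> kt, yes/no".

27 kt, no

V₁: ΔP = 9, V ≈ 6.3 × 9^0.601 ≈ 23.60 kt.
V₂: ΔP = 39, V ≈ 6.3 × 39^0.601 ≈ 56.96 kt.
ΔV over 30 h = 33.36 kt → 24 h equivalent = 33.36 × 24/30 ≈ 26.69 kt.
27 kt < 30 kt ⇒ not rapid intensification.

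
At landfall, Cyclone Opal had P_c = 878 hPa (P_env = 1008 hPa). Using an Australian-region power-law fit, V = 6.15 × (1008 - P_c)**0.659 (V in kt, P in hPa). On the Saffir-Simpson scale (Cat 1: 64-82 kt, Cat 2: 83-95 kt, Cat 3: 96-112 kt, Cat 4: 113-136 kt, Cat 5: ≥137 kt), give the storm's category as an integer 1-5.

5

ΔP = 1008 − 878 = 130 hPa.
V ≈ 6.15 × 130^0.659 = 6.15 × 24.72 ≈ 152 kt.
152 kt falls in the Category 5 band.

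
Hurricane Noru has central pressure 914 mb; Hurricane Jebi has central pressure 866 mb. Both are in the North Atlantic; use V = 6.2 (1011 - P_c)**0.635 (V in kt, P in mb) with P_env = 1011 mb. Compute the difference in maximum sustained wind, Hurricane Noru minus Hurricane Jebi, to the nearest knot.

Hurricane Noru: ΔP = 97; V ≈ 6.2 × 97^0.635 ≈ 113.24 kt.
Hurricane Jebi: ΔP = 145; V ≈ 6.2 × 145^0.635 ≈ 146.17 kt.
Difference ≈ 113.24 − 146.17 = -32.93 → -33 kt.

-33 kt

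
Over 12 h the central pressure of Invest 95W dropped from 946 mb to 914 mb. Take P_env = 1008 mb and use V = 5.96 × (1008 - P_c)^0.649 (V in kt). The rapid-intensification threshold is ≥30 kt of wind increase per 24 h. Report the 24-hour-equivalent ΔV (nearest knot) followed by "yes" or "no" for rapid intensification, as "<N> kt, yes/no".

V₁: ΔP = 62, V ≈ 5.96 × 62^0.649 ≈ 86.80 kt.
V₂: ΔP = 94, V ≈ 5.96 × 94^0.649 ≈ 113.71 kt.
ΔV over 12 h = 26.91 kt → 24 h equivalent = 26.91 × 24/12 ≈ 53.82 kt.
54 kt ≥ 30 kt ⇒ rapid intensification.

54 kt, yes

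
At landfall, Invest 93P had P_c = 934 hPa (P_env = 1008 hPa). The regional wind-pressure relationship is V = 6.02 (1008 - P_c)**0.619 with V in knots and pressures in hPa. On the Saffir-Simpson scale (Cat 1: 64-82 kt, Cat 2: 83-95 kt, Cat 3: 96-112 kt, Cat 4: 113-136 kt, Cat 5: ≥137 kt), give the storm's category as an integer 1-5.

ΔP = 1008 − 934 = 74 hPa.
V ≈ 6.02 × 74^0.619 = 6.02 × 14.36 ≈ 86 kt.
86 kt falls in the Category 2 band.

2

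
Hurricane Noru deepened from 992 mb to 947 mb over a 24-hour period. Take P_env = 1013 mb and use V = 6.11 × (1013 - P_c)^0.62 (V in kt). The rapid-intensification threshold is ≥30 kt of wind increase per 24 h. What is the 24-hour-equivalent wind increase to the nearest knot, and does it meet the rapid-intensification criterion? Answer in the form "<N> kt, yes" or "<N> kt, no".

42 kt, yes

V₁: ΔP = 21, V ≈ 6.11 × 21^0.62 ≈ 40.35 kt.
V₂: ΔP = 66, V ≈ 6.11 × 66^0.62 ≈ 82.07 kt.
ΔV over 24 h = 41.72 kt → 24 h equivalent = 41.72 × 24/24 ≈ 41.72 kt.
42 kt ≥ 30 kt ⇒ rapid intensification.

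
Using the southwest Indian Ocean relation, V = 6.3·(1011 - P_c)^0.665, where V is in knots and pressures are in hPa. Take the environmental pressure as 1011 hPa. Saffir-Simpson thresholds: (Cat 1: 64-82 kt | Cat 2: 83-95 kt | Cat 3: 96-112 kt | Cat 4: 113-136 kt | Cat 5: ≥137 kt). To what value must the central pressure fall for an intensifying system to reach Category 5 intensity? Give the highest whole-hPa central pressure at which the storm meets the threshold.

Category 5 begins at V = 137 kt.
Required ΔP = (137/6.3)^(1/0.665) = 21.746^1.504 ≈ 102.59 hPa.
P_c ≤ 1011 − 102.59 = 908.41, so the highest integer P_c is 908 hPa.

908 hPa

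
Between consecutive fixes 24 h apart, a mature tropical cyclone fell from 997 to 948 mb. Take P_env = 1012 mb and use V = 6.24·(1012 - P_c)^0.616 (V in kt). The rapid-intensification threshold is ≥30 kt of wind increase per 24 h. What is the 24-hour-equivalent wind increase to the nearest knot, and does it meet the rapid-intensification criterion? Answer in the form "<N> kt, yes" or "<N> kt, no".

48 kt, yes

V₁: ΔP = 15, V ≈ 6.24 × 15^0.616 ≈ 33.09 kt.
V₂: ΔP = 64, V ≈ 6.24 × 64^0.616 ≈ 80.87 kt.
ΔV over 24 h = 47.78 kt → 24 h equivalent = 47.78 × 24/24 ≈ 47.78 kt.
48 kt ≥ 30 kt ⇒ rapid intensification.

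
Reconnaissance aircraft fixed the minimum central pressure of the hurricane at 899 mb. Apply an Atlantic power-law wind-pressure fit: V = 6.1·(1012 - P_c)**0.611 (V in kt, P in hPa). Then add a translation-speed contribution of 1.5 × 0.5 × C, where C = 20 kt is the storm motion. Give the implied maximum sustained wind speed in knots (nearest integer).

ΔP = 1012 − 899 = 113 mb.
113^0.611 ≈ 17.965.
V ≈ 6.1 × 17.965 ≈ 109.6 kt.
Translation term: 1.5 × 0.5 × 20 = 15 kt.
Corrected V ≈ 124.6 kt → 125 kt.

125 kt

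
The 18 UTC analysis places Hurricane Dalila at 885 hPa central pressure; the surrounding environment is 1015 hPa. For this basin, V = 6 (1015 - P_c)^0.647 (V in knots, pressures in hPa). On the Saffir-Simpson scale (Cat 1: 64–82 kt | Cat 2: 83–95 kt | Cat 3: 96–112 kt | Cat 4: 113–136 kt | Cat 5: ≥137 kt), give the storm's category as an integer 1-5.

5

ΔP = 1015 − 885 = 130 hPa.
V ≈ 6 × 130^0.647 = 6 × 23.32 ≈ 140 kt.
140 kt falls in the Category 5 band.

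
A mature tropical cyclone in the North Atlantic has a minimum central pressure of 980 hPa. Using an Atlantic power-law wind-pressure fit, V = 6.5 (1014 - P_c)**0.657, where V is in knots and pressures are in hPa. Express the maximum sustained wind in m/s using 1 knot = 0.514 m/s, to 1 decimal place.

ΔP = 1014 − 980 = 34 hPa.
V ≈ 6.5 × 34^0.657 = 6.5 × 10.143 ≈ 65.932 kt.
65.932 × 0.514 ≈ 33.89 m/s → 33.9 m/s.

33.9 m/s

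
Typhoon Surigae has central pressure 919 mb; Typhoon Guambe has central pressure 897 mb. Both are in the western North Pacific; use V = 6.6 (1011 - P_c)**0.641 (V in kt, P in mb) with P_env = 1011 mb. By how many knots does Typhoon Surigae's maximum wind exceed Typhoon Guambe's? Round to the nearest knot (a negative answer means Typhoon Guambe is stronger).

Typhoon Surigae: ΔP = 92; V ≈ 6.6 × 92^0.641 ≈ 119.77 kt.
Typhoon Guambe: ΔP = 114; V ≈ 6.6 × 114^0.641 ≈ 137.41 kt.
Difference ≈ 119.77 − 137.41 = -17.64 → -18 kt.

-18 kt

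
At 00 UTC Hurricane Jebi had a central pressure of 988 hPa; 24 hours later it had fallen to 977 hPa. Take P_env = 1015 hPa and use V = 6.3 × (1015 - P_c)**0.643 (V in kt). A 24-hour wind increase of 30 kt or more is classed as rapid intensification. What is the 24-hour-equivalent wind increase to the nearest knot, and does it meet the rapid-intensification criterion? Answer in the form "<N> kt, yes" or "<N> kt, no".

13 kt, no

V₁: ΔP = 27, V ≈ 6.3 × 27^0.643 ≈ 52.45 kt.
V₂: ΔP = 38, V ≈ 6.3 × 38^0.643 ≈ 65.33 kt.
ΔV over 24 h = 12.88 kt → 24 h equivalent = 12.88 × 24/24 ≈ 12.88 kt.
13 kt < 30 kt ⇒ not rapid intensification.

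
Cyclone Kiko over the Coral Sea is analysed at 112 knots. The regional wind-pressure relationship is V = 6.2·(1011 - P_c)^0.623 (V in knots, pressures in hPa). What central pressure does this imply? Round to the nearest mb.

ΔP = (V / 6.2)^(1/0.623) = (112/6.2)^1.605.
112/6.2 = 18.065; 18.065^1.605 ≈ 104.08 mb.
P_c = 1011 − 104.08 = 906.92 ≈ 907 mb.

907 mb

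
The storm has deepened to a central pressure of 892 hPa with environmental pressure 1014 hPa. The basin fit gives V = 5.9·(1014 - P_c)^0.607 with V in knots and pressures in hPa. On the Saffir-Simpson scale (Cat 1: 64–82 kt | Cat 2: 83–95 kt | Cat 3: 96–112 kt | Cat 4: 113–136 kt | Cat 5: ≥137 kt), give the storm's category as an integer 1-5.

ΔP = 1014 − 892 = 122 hPa.
V ≈ 5.9 × 122^0.607 = 5.9 × 18.47 ≈ 109 kt.
109 kt falls in the Category 3 band.

3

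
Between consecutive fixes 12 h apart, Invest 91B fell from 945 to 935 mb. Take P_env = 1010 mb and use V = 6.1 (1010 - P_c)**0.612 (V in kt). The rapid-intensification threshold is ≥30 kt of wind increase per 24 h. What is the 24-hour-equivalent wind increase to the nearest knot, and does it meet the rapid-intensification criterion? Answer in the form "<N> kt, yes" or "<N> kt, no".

V₁: ΔP = 65, V ≈ 6.1 × 65^0.612 ≈ 78.49 kt.
V₂: ΔP = 75, V ≈ 6.1 × 75^0.612 ≈ 85.68 kt.
ΔV over 12 h = 7.19 kt → 24 h equivalent = 7.19 × 24/12 ≈ 14.38 kt.
14 kt < 30 kt ⇒ not rapid intensification.

14 kt, no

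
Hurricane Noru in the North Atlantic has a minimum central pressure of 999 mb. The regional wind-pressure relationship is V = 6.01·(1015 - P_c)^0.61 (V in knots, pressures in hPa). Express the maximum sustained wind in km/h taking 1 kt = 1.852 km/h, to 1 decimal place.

60.4 km/h

ΔP = 1015 − 999 = 16 mb.
V ≈ 6.01 × 16^0.61 = 6.01 × 5.426 ≈ 32.613 kt.
32.613 × 1.852 ≈ 60.40 km/h → 60.4 km/h.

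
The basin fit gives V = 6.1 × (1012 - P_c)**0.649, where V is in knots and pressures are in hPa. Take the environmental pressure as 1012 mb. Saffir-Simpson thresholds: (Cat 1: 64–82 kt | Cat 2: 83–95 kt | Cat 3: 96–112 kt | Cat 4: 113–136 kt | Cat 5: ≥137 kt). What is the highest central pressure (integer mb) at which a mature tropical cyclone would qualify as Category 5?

Category 5 begins at V = 137 kt.
Required ΔP = (137/6.1)^(1/0.649) = 22.459^1.541 ≈ 120.86 mb.
P_c ≤ 1012 − 120.86 = 891.14, so the highest integer P_c is 891 mb.

891 mb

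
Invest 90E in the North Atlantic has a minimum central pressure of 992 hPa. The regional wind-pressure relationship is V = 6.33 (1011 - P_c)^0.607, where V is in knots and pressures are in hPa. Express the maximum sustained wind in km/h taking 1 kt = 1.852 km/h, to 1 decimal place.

ΔP = 1011 − 992 = 19 hPa.
V ≈ 6.33 × 19^0.607 = 6.33 × 5.973 ≈ 37.810 kt.
37.810 × 1.852 ≈ 70.02 km/h → 70.0 km/h.

70.0 km/h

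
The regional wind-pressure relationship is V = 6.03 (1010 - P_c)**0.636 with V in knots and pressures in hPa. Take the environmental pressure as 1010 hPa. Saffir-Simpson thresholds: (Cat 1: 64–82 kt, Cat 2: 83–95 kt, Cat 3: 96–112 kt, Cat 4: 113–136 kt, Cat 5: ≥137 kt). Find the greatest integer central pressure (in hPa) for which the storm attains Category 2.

948 hPa

Category 2 begins at V = 83 kt.
Required ΔP = (83/6.03)^(1/0.636) = 13.765^1.572 ≈ 61.73 hPa.
P_c ≤ 1010 − 61.73 = 948.27, so the highest integer P_c is 948 hPa.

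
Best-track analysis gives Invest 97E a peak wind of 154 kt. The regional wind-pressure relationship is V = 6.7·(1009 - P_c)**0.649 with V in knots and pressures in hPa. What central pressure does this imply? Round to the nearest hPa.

ΔP = (V / 6.7)^(1/0.649) = (154/6.7)^1.541.
154/6.7 = 22.985; 22.985^1.541 ≈ 125.24 hPa.
P_c = 1009 − 125.24 = 883.76 ≈ 884 hPa.

884 hPa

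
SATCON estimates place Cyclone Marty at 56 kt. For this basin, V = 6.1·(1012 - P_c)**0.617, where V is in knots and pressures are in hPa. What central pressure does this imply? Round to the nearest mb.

ΔP = (V / 6.1)^(1/0.617) = (56/6.1)^1.621.
56/6.1 = 9.180; 9.180^1.621 ≈ 36.35 mb.
P_c = 1012 − 36.35 = 975.65 ≈ 976 mb.

976 mb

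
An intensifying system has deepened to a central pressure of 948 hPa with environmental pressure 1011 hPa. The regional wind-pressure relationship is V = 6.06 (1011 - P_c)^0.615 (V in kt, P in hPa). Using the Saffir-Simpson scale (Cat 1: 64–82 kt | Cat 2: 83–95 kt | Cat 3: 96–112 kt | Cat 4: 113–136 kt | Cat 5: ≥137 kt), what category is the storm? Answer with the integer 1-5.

ΔP = 1011 − 948 = 63 hPa.
V ≈ 6.06 × 63^0.615 = 6.06 × 12.78 ≈ 77 kt.
77 kt falls in the Category 1 band.

1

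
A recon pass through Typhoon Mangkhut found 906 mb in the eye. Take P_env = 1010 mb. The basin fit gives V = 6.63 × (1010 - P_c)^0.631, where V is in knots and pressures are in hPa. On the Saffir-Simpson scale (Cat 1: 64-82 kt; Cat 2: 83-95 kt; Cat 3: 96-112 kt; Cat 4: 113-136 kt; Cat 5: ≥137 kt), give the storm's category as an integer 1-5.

4

ΔP = 1010 − 906 = 104 mb.
V ≈ 6.63 × 104^0.631 = 6.63 × 18.74 ≈ 124 kt.
124 kt falls in the Category 4 band.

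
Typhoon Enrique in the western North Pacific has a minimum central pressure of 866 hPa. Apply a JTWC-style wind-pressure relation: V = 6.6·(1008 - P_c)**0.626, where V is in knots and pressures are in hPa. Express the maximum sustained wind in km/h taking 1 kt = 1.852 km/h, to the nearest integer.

272 km/h

ΔP = 1008 − 866 = 142 hPa.
V ≈ 6.6 × 142^0.626 = 6.6 × 22.250 ≈ 146.851 kt.
146.851 × 1.852 ≈ 271.97 km/h → 272 km/h.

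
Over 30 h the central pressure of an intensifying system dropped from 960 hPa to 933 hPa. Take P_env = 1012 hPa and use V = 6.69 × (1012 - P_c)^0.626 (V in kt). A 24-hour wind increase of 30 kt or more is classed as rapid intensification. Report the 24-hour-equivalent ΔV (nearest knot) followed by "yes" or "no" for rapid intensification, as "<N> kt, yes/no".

V₁: ΔP = 52, V ≈ 6.69 × 52^0.626 ≈ 79.37 kt.
V₂: ΔP = 79, V ≈ 6.69 × 79^0.626 ≈ 103.12 kt.
ΔV over 30 h = 23.75 kt → 24 h equivalent = 23.75 × 24/30 ≈ 19.00 kt.
19 kt < 30 kt ⇒ not rapid intensification.

19 kt, no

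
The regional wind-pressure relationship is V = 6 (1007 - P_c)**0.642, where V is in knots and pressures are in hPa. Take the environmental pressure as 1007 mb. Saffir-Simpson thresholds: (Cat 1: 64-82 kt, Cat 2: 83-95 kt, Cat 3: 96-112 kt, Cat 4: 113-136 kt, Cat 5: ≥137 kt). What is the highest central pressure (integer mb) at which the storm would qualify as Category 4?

910 mb

Category 4 begins at V = 113 kt.
Required ΔP = (113/6)^(1/0.642) = 18.833^1.558 ≈ 96.80 mb.
P_c ≤ 1007 − 96.80 = 910.20, so the highest integer P_c is 910 mb.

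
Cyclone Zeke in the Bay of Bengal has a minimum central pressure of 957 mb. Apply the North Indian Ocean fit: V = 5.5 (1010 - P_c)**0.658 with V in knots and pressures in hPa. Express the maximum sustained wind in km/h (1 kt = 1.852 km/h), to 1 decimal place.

138.9 km/h

ΔP = 1010 − 957 = 53 mb.
V ≈ 5.5 × 53^0.658 = 5.5 × 13.632 ≈ 74.978 kt.
74.978 × 1.852 ≈ 138.86 km/h → 138.9 km/h.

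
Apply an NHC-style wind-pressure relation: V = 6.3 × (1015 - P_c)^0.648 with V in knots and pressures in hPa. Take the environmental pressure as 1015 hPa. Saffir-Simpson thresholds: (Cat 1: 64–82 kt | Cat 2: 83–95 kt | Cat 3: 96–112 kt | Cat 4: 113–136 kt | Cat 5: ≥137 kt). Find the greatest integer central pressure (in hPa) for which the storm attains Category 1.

979 hPa

Category 1 begins at V = 64 kt.
Required ΔP = (64/6.3)^(1/0.648) = 10.159^1.543 ≈ 35.79 hPa.
P_c ≤ 1015 − 35.79 = 979.21, so the highest integer P_c is 979 hPa.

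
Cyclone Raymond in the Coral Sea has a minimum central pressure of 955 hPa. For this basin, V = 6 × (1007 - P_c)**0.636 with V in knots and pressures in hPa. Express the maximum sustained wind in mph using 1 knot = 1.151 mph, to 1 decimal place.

ΔP = 1007 − 955 = 52 hPa.
V ≈ 6 × 52^0.636 = 6 × 12.342 ≈ 74.051 kt.
74.051 × 1.151 ≈ 85.23 mph → 85.2 mph.

85.2 mph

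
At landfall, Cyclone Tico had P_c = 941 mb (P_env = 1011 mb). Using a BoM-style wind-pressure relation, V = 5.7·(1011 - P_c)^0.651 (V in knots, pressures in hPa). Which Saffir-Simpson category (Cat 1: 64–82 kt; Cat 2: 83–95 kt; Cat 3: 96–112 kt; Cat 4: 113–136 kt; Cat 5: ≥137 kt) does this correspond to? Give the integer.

2

ΔP = 1011 − 941 = 70 mb.
V ≈ 5.7 × 70^0.651 = 5.7 × 15.89 ≈ 91 kt.
91 kt falls in the Category 2 band.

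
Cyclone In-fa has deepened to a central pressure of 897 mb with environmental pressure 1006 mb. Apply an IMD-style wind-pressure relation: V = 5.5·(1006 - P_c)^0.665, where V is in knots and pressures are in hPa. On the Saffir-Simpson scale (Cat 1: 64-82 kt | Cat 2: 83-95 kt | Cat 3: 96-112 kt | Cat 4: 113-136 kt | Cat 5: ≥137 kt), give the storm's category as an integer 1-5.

4

ΔP = 1006 − 897 = 109 mb.
V ≈ 5.5 × 109^0.665 = 5.5 × 22.64 ≈ 125 kt.
125 kt falls in the Category 4 band.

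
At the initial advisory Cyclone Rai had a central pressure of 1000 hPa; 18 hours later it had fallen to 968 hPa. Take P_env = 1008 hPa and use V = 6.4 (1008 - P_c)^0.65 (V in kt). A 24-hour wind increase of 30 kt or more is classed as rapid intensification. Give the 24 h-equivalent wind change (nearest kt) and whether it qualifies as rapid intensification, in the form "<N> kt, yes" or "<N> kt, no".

V₁: ΔP = 8, V ≈ 6.4 × 8^0.65 ≈ 24.73 kt.
V₂: ΔP = 40, V ≈ 6.4 × 40^0.65 ≈ 70.39 kt.
ΔV over 18 h = 45.66 kt → 24 h equivalent = 45.66 × 24/18 ≈ 60.88 kt.
61 kt ≥ 30 kt ⇒ rapid intensification.

61 kt, yes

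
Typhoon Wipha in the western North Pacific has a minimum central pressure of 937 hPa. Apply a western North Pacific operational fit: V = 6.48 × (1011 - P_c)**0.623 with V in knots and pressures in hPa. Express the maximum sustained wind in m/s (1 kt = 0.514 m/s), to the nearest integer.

ΔP = 1011 − 937 = 74 hPa.
V ≈ 6.48 × 74^0.623 = 6.48 × 14.606 ≈ 94.647 kt.
94.647 × 0.514 ≈ 48.65 m/s → 49 m/s.

49 m/s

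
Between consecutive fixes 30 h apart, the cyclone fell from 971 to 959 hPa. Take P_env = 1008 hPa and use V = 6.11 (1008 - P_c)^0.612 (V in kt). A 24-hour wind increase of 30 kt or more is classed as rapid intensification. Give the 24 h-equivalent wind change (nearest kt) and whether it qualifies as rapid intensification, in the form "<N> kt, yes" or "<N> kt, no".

V₁: ΔP = 37, V ≈ 6.11 × 37^0.612 ≈ 55.69 kt.
V₂: ΔP = 49, V ≈ 6.11 × 49^0.612 ≈ 66.14 kt.
ΔV over 30 h = 10.45 kt → 24 h equivalent = 10.45 × 24/30 ≈ 8.36 kt.
8 kt < 30 kt ⇒ not rapid intensification.

8 kt, no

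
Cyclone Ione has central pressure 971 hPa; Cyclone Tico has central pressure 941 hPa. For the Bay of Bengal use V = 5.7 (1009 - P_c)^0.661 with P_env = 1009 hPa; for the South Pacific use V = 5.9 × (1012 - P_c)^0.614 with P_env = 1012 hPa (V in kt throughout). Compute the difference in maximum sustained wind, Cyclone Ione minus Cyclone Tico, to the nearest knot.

Cyclone Ione: ΔP = 38; V ≈ 5.7 × 38^0.661 ≈ 63.11 kt.
Cyclone Tico: ΔP = 71; V ≈ 5.9 × 71^0.614 ≈ 80.82 kt.
Difference ≈ 63.11 − 80.82 = -17.71 → -18 kt.

-18 kt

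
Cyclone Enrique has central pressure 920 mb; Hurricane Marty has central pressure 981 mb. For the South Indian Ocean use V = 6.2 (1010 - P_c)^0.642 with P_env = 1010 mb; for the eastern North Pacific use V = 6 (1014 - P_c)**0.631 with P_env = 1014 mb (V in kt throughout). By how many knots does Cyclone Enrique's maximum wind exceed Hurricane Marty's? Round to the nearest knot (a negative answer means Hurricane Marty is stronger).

57 kt

Cyclone Enrique: ΔP = 90; V ≈ 6.2 × 90^0.642 ≈ 111.43 kt.
Hurricane Marty: ΔP = 33; V ≈ 6 × 33^0.631 ≈ 54.49 kt.
Difference ≈ 111.43 − 54.49 = 56.94 → 57 kt.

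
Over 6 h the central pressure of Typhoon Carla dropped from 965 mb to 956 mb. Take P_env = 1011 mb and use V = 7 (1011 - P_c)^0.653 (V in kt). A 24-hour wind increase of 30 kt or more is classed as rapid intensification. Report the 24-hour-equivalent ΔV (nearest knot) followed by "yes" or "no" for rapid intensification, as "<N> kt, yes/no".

42 kt, yes

V₁: ΔP = 46, V ≈ 7 × 46^0.653 ≈ 85.29 kt.
V₂: ΔP = 55, V ≈ 7 × 55^0.653 ≈ 95.84 kt.
ΔV over 6 h = 10.55 kt → 24 h equivalent = 10.55 × 24/6 ≈ 42.20 kt.
42 kt ≥ 30 kt ⇒ rapid intensification.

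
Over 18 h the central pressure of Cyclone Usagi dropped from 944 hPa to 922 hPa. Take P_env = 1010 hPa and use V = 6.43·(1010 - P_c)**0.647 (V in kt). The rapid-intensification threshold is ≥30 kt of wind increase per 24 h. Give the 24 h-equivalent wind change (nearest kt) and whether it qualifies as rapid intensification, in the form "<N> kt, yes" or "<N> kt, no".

26 kt, no

V₁: ΔP = 66, V ≈ 6.43 × 66^0.647 ≈ 96.71 kt.
V₂: ΔP = 88, V ≈ 6.43 × 88^0.647 ≈ 116.49 kt.
ΔV over 18 h = 19.78 kt → 24 h equivalent = 19.78 × 24/18 ≈ 26.37 kt.
26 kt < 30 kt ⇒ not rapid intensification.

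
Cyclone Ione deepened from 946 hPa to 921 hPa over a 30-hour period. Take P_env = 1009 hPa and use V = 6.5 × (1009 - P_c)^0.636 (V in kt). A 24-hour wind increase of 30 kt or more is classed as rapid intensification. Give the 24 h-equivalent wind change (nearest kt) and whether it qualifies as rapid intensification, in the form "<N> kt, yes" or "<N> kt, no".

17 kt, no

V₁: ΔP = 63, V ≈ 6.5 × 63^0.636 ≈ 90.63 kt.
V₂: ΔP = 88, V ≈ 6.5 × 88^0.636 ≈ 112.10 kt.
ΔV over 30 h = 21.47 kt → 24 h equivalent = 21.47 × 24/30 ≈ 17.18 kt.
17 kt < 30 kt ⇒ not rapid intensification.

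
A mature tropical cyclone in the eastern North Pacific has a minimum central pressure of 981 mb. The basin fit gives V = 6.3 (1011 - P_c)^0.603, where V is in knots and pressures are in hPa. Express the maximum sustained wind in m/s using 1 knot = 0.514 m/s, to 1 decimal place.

25.2 m/s

ΔP = 1011 − 981 = 30 mb.
V ≈ 6.3 × 30^0.603 = 6.3 × 7.775 ≈ 48.983 kt.
48.983 × 0.514 ≈ 25.18 m/s → 25.2 m/s.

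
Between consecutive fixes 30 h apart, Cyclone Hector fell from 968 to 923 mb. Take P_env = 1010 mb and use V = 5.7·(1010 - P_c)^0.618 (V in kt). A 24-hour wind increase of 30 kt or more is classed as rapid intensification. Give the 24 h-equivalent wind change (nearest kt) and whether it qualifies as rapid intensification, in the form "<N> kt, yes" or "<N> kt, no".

26 kt, no

V₁: ΔP = 42, V ≈ 5.7 × 42^0.618 ≈ 57.42 kt.
V₂: ΔP = 87, V ≈ 5.7 × 87^0.618 ≈ 90.05 kt.
ΔV over 30 h = 32.63 kt → 24 h equivalent = 32.63 × 24/30 ≈ 26.10 kt.
26 kt < 30 kt ⇒ not rapid intensification.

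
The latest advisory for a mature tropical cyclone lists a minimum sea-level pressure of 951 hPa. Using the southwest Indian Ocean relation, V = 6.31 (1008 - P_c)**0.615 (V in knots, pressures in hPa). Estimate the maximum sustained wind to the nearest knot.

76 kt

ΔP = 1008 − 951 = 57 hPa.
57^0.615 ≈ 12.019.
V ≈ 6.31 × 12.019 ≈ 75.8 kt.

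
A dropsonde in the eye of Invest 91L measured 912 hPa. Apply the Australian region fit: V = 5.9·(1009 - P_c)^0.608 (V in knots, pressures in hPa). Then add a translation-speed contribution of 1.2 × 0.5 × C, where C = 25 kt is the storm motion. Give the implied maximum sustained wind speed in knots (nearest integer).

110 kt

ΔP = 1009 − 912 = 97 hPa.
97^0.608 ≈ 16.142.
V ≈ 5.9 × 16.142 ≈ 95.2 kt.
Translation term: 1.2 × 0.5 × 25 = 15 kt.
Corrected V ≈ 110.2 kt → 110 kt.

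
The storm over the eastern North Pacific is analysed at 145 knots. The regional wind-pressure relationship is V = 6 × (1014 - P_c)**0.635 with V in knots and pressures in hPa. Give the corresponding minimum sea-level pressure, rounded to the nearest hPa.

ΔP = (V / 6)^(1/0.635) = (145/6)^1.575.
145/6 = 24.167; 24.167^1.575 ≈ 150.76 hPa.
P_c = 1014 − 150.76 = 863.24 ≈ 863 hPa.

863 hPa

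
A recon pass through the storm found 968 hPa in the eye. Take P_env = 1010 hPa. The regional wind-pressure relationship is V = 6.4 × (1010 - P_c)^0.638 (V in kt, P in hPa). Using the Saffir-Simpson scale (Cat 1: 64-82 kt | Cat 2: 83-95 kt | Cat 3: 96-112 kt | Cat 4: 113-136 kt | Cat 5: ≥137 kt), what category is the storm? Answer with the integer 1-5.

1

ΔP = 1010 − 968 = 42 hPa.
V ≈ 6.4 × 42^0.638 = 6.4 × 10.86 ≈ 69 kt.
69 kt falls in the Category 1 band.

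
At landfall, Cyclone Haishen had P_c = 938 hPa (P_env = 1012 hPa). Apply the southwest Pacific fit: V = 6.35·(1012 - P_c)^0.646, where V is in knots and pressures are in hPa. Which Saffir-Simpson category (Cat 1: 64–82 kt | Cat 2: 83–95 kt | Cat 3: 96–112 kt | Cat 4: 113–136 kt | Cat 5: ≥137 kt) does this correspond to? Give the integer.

ΔP = 1012 − 938 = 74 hPa.
V ≈ 6.35 × 74^0.646 = 6.35 × 16.13 ≈ 102 kt.
102 kt falls in the Category 3 band.

3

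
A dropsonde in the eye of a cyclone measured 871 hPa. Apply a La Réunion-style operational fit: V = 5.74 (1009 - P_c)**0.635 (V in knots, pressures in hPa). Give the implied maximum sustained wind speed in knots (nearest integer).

ΔP = 1009 − 871 = 138 hPa.
138^0.635 ≈ 22.847.
V ≈ 5.74 × 22.847 ≈ 131.1 kt.

131 kt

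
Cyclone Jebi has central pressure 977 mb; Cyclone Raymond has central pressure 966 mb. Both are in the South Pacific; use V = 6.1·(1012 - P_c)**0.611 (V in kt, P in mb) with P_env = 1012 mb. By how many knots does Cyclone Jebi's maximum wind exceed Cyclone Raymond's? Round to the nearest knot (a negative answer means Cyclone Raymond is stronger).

-10 kt

Cyclone Jebi: ΔP = 35; V ≈ 6.1 × 35^0.611 ≈ 53.55 kt.
Cyclone Raymond: ΔP = 46; V ≈ 6.1 × 46^0.611 ≈ 63.28 kt.
Difference ≈ 53.55 − 63.28 = -9.73 → -10 kt.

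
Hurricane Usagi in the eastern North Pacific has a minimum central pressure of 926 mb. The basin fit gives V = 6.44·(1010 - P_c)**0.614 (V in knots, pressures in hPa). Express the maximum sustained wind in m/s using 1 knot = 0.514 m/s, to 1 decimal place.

50.3 m/s

ΔP = 1010 − 926 = 84 mb.
V ≈ 6.44 × 84^0.614 = 6.44 × 15.188 ≈ 97.812 kt.
97.812 × 0.514 ≈ 50.28 m/s → 50.3 m/s.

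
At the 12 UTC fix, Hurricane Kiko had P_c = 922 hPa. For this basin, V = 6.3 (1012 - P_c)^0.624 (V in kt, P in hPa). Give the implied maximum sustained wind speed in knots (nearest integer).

104 kt

ΔP = 1012 − 922 = 90 hPa.
90^0.624 ≈ 16.575.
V ≈ 6.3 × 16.575 ≈ 104.4 kt.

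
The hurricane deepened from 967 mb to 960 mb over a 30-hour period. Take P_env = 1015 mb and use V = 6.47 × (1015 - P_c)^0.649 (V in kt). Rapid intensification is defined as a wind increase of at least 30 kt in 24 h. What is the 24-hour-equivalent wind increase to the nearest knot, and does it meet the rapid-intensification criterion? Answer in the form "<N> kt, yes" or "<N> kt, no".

V₁: ΔP = 48, V ≈ 6.47 × 48^0.649 ≈ 79.80 kt.
V₂: ΔP = 55, V ≈ 6.47 × 55^0.649 ≈ 87.18 kt.
ΔV over 30 h = 7.38 kt → 24 h equivalent = 7.38 × 24/30 ≈ 5.90 kt.
6 kt < 30 kt ⇒ not rapid intensification.

6 kt, no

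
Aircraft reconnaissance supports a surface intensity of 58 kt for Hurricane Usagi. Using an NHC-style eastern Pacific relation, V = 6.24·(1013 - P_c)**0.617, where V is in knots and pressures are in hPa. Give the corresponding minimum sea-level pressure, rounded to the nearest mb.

ΔP = (V / 6.24)^(1/0.617) = (58/6.24)^1.621.
58/6.24 = 9.295; 9.295^1.621 ≈ 37.09 mb.
P_c = 1013 − 37.09 = 975.91 ≈ 976 mb.

976 mb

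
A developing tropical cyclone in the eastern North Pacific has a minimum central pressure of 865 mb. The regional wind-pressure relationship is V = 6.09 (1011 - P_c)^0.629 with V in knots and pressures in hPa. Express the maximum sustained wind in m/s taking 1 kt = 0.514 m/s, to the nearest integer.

ΔP = 1011 − 865 = 146 mb.
V ≈ 6.09 × 146^0.629 = 6.09 × 22.981 ≈ 139.957 kt.
139.957 × 0.514 ≈ 71.94 m/s → 72 m/s.

72 m/s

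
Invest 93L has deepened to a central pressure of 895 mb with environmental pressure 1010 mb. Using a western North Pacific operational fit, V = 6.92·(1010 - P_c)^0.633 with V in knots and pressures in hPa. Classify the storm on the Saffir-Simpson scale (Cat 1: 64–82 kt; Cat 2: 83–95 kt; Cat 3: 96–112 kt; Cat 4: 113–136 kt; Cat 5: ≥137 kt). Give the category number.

ΔP = 1010 − 895 = 115 mb.
V ≈ 6.92 × 115^0.633 = 6.92 × 20.16 ≈ 139 kt.
139 kt falls in the Category 5 band.

5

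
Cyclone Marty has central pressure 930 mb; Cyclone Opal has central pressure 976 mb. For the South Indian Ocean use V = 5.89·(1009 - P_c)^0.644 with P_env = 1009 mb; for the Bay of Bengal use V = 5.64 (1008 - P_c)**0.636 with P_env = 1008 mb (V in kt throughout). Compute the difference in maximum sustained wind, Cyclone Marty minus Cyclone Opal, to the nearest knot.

47 kt

Cyclone Marty: ΔP = 79; V ≈ 5.89 × 79^0.644 ≈ 98.22 kt.
Cyclone Opal: ΔP = 32; V ≈ 5.64 × 32^0.636 ≈ 51.12 kt.
Difference ≈ 98.22 − 51.12 = 47.10 → 47 kt.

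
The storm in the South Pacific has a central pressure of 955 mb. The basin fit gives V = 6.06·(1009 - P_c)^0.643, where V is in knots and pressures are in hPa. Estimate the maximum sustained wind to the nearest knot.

79 kt

ΔP = 1009 − 955 = 54 mb.
54^0.643 ≈ 13.000.
V ≈ 6.06 × 13.000 ≈ 78.8 kt.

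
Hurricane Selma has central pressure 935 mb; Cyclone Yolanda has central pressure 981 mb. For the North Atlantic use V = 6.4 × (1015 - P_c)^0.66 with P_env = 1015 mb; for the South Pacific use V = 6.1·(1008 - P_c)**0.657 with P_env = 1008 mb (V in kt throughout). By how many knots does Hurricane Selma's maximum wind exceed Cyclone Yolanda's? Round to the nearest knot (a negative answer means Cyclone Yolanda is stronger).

62 kt

Hurricane Selma: ΔP = 80; V ≈ 6.4 × 80^0.66 ≈ 115.40 kt.
Cyclone Yolanda: ΔP = 27; V ≈ 6.1 × 27^0.657 ≈ 53.18 kt.
Difference ≈ 115.40 − 53.18 = 62.22 → 62 kt.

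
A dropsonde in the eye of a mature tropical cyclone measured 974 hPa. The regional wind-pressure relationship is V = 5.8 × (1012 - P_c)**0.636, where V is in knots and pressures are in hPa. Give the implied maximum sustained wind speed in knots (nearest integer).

59 kt

ΔP = 1012 − 974 = 38 hPa.
38^0.636 ≈ 10.110.
V ≈ 5.8 × 10.110 ≈ 58.6 kt.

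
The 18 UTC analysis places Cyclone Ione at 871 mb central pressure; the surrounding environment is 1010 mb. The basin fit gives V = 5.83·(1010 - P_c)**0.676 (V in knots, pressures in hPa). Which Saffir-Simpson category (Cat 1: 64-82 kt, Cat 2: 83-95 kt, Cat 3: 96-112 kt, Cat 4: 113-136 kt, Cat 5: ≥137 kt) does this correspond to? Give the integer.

5

ΔP = 1010 − 871 = 139 mb.
V ≈ 5.83 × 139^0.676 = 5.83 × 28.10 ≈ 164 kt.
164 kt falls in the Category 5 band.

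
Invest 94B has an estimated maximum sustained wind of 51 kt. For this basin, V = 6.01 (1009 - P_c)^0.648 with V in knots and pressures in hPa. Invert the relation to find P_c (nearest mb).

982 mb

ΔP = (V / 6.01)^(1/0.648) = (51/6.01)^1.543.
51/6.01 = 8.486; 8.486^1.543 ≈ 27.11 mb.
P_c = 1009 − 27.11 = 981.89 ≈ 982 mb.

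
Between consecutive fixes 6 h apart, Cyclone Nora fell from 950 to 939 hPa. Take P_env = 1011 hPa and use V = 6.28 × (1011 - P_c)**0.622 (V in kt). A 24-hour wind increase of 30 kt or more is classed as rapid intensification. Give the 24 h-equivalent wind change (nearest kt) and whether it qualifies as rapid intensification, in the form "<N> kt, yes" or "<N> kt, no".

35 kt, yes

V₁: ΔP = 61, V ≈ 6.28 × 61^0.622 ≈ 80.99 kt.
V₂: ΔP = 72, V ≈ 6.28 × 72^0.622 ≈ 89.79 kt.
ΔV over 6 h = 8.80 kt → 24 h equivalent = 8.80 × 24/6 ≈ 35.20 kt.
35 kt ≥ 30 kt ⇒ rapid intensification.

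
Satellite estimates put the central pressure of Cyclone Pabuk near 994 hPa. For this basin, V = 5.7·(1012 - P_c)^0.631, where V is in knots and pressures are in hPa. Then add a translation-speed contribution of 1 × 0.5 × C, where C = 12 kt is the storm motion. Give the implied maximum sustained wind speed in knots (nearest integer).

ΔP = 1012 − 994 = 18 hPa.
18^0.631 ≈ 6.196.
V ≈ 5.7 × 6.196 ≈ 35.3 kt.
Translation term: 1 × 0.5 × 12 = 6 kt.
Corrected V ≈ 41.3 kt → 41 kt.

41 kt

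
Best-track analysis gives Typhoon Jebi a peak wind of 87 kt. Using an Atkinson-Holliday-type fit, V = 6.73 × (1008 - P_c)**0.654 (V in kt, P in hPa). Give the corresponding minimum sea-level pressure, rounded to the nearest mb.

ΔP = (V / 6.73)^(1/0.654) = (87/6.73)^1.529.
87/6.73 = 12.927; 12.927^1.529 ≈ 50.07 mb.
P_c = 1008 − 50.07 = 957.93 ≈ 958 mb.

958 mb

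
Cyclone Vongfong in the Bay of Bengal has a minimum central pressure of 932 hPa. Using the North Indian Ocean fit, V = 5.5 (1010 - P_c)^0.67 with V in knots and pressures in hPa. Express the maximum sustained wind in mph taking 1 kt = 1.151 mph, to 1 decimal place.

ΔP = 1010 − 932 = 78 hPa.
V ≈ 5.5 × 78^0.67 = 5.5 × 18.523 ≈ 101.875 kt.
101.875 × 1.151 ≈ 117.26 mph → 117.3 mph.

117.3 mph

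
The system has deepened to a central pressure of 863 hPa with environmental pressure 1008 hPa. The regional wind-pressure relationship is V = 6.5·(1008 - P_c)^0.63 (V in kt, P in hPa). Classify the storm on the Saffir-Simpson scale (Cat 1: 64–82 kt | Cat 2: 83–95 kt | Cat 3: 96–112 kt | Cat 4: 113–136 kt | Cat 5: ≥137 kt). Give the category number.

ΔP = 1008 − 863 = 145 hPa.
V ≈ 6.5 × 145^0.63 = 6.5 × 23.00 ≈ 149 kt.
149 kt falls in the Category 5 band.

5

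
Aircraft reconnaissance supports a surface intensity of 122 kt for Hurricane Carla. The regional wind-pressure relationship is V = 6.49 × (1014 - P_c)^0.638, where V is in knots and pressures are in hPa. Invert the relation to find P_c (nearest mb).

ΔP = (V / 6.49)^(1/0.638) = (122/6.49)^1.567.
122/6.49 = 18.798; 18.798^1.567 ≈ 99.32 mb.
P_c = 1014 − 99.32 = 914.68 ≈ 915 mb.

915 mb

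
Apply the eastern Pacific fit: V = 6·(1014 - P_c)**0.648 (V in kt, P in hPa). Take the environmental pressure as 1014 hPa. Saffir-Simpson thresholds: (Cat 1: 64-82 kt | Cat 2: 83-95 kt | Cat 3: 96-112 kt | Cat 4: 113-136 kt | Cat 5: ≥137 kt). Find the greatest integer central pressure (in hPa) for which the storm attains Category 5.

889 hPa

Category 5 begins at V = 137 kt.
Required ΔP = (137/6)^(1/0.648) = 22.833^1.543 ≈ 124.90 hPa.
P_c ≤ 1014 − 124.90 = 889.10, so the highest integer P_c is 889 hPa.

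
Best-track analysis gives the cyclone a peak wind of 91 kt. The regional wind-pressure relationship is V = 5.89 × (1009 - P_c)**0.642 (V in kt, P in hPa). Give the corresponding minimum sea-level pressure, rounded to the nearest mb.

938 mb

ΔP = (V / 5.89)^(1/0.642) = (91/5.89)^1.558.
91/5.89 = 15.450; 15.450^1.558 ≈ 71.11 mb.
P_c = 1009 − 71.11 = 937.89 ≈ 938 mb.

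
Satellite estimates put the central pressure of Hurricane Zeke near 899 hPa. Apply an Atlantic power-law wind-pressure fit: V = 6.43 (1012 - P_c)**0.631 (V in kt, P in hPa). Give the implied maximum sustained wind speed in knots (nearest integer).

127 kt

ΔP = 1012 − 899 = 113 hPa.
113^0.631 ≈ 19.747.
V ≈ 6.43 × 19.747 ≈ 127.0 kt.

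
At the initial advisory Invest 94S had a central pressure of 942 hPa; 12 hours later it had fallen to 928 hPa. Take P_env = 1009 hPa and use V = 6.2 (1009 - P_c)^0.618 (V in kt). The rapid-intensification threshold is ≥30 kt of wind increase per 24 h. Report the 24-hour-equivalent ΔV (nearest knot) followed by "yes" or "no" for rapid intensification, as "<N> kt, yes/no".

21 kt, no

V₁: ΔP = 67, V ≈ 6.2 × 67^0.618 ≈ 83.35 kt.
V₂: ΔP = 81, V ≈ 6.2 × 81^0.618 ≈ 93.72 kt.
ΔV over 12 h = 10.37 kt → 24 h equivalent = 10.37 × 24/12 ≈ 20.74 kt.
21 kt < 30 kt ⇒ not rapid intensification.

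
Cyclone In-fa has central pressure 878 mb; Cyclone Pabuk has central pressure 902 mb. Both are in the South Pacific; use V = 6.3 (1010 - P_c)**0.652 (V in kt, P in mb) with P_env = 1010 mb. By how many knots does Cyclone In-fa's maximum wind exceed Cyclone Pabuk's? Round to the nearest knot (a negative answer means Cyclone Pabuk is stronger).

19 kt

Cyclone In-fa: ΔP = 132; V ≈ 6.3 × 132^0.652 ≈ 152.04 kt.
Cyclone Pabuk: ΔP = 108; V ≈ 6.3 × 108^0.652 ≈ 133.39 kt.
Difference ≈ 152.04 − 133.39 = 18.65 → 19 kt.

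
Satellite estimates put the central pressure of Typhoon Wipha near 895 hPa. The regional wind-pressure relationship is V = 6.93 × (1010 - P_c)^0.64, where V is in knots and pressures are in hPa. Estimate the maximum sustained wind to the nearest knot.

ΔP = 1010 − 895 = 115 hPa.
115^0.64 ≈ 20.838.
V ≈ 6.93 × 20.838 ≈ 144.4 kt.

144 kt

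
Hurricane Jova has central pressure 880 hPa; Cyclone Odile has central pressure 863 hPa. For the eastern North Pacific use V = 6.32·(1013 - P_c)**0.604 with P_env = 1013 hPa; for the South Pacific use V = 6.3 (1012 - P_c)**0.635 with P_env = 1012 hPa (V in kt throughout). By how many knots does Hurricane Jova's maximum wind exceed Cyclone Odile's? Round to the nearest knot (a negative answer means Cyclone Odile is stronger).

-30 kt

Hurricane Jova: ΔP = 133; V ≈ 6.32 × 133^0.604 ≈ 121.21 kt.
Cyclone Odile: ΔP = 149; V ≈ 6.3 × 149^0.635 ≈ 151.12 kt.
Difference ≈ 121.21 − 151.12 = -29.91 → -30 kt.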